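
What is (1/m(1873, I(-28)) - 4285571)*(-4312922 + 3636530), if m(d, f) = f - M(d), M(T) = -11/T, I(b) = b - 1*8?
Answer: 195423407952536160/67417 ≈ 2.8987e+12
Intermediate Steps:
I(b) = -8 + b (I(b) = b - 8 = -8 + b)
m(d, f) = f + 11/d (m(d, f) = f - (-11)/d = f + 11/d)
(1/m(1873, I(-28)) - 4285571)*(-4312922 + 3636530) = (1/((-8 - 28) + 11/1873) - 4285571)*(-4312922 + 3636530) = (1/(-36 + 11*(1/1873)) - 4285571)*(-676392) = (1/(-36 + 11/1873) - 4285571)*(-676392) = (1/(-67417/1873) - 4285571)*(-676392) = (-1873/67417 - 4285571)*(-676392) = -288920341980/67417*(-676392) = 195423407952536160/67417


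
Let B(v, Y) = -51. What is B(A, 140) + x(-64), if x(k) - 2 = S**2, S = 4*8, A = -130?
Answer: 975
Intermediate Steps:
S = 32
x(k) = 1026 (x(k) = 2 + 32**2 = 2 + 1024 = 1026)
B(A, 140) + x(-64) = -51 + 1026 = 975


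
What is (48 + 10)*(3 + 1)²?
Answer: 928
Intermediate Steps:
(48 + 10)*(3 + 1)² = 58*4² = 58*16 = 928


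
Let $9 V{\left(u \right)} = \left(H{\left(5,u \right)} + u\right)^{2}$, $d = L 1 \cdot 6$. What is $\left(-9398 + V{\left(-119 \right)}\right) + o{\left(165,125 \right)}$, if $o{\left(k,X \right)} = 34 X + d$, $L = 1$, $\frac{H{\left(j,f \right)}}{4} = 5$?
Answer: $-4053$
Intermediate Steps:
$H{\left(j,f \right)} = 20$ ($H{\left(j,f \right)} = 4 \cdot 5 = 20$)
$d = 6$ ($d = 1 \cdot 1 \cdot 6 = 1 \cdot 6 = 6$)
$V{\left(u \right)} = \frac{\left(20 + u\right)^{2}}{9}$
$o{\left(k,X \right)} = 6 + 34 X$ ($o{\left(k,X \right)} = 34 X + 6 = 6 + 34 X$)
$\left(-9398 + V{\left(-119 \right)}\right) + o{\left(165,125 \right)} = \left(-9398 + \frac{\left(20 - 119\right)^{2}}{9}\right) + \left(6 + 34 \cdot 125\right) = \left(-9398 + \frac{\left(-99\right)^{2}}{9}\right) + \left(6 + 4250\right) = \left(-9398 + \frac{1}{9} \cdot 9801\right) + 4256 = \left(-9398 + 1089\right) + 4256 = -8309 + 4256 = -4053$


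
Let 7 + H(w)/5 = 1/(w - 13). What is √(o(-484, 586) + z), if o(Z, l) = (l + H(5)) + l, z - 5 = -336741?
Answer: I*√5369594/4 ≈ 579.31*I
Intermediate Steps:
H(w) = -35 + 5/(-13 + w) (H(w) = -35 + 5/(w - 13) = -35 + 5/(-13 + w))
z = -336736 (z = 5 - 336741 = -336736)
o(Z, l) = -285/8 + 2*l (o(Z, l) = (l + 5*(92 - 7*5)/(-13 + 5)) + l = (l + 5*(92 - 35)/(-8)) + l = (l + 5*(-⅛)*57) + l = (l - 285/8) + l = (-285/8 + l) + l = -285/8 + 2*l)
√(o(-484, 586) + z) = √((-285/8 + 2*586) - 336736) = √((-285/8 + 1172) - 336736) = √(9091/8 - 336736) = √(-2684797/8) = I*√5369594/4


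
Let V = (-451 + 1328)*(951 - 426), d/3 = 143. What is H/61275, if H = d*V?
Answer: 2633631/817 ≈ 3223.5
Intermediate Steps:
d = 429 (d = 3*143 = 429)
V = 460425 (V = 877*525 = 460425)
H = 197522325 (H = 429*460425 = 197522325)
H/61275 = 197522325/61275 = 197522325*(1/61275) = 2633631/817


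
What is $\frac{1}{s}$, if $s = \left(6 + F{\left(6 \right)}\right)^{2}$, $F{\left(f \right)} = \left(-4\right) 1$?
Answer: $\frac{1}{4} \approx 0.25$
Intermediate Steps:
$F{\left(f \right)} = -4$
$s = 4$ ($s = \left(6 - 4\right)^{2} = 2^{2} = 4$)
$\frac{1}{s} = \frac{1}{4}$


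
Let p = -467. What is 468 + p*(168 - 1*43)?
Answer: -57907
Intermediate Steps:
468 + p*(168 - 1*43) = 468 - 467*(168 - 1*43) = 468 - 467*(168 - 43) = 468 - 467*125 = 468 - 58375 = -57907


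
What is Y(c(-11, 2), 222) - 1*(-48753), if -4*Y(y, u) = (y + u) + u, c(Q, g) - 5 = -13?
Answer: 48644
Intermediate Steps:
c(Q, g) = -8 (c(Q, g) = 5 - 13 = -8)
Y(y, u) = -u/2 - y/4 (Y(y, u) = -((y + u) + u)/4 = -((u + y) + u)/4 = -(y + 2*u)/4 = -u/2 - y/4)
Y(c(-11, 2), 222) - 1*(-48753) = (-½*222 - ¼*(-8)) - 1*(-48753) = (-111 + 2) + 48753 = -109 + 48753 = 48644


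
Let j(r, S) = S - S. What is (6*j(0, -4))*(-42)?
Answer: 0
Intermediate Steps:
j(r, S) = 0
(6*j(0, -4))*(-42) = (6*0)*(-42) = 0*(-42) = 0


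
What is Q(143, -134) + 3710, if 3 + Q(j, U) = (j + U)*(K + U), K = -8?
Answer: 2429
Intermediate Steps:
Q(j, U) = -3 + (-8 + U)*(U + j) (Q(j, U) = -3 + (j + U)*(-8 + U) = -3 + (U + j)*(-8 + U) = -3 + (-8 + U)*(U + j))
Q(143, -134) + 3710 = (-3 + (-134)² - 8*(-134) - 8*143 - 134*143) + 3710 = (-3 + 17956 + 1072 - 1144 - 19162) + 3710 = -1281 + 3710 = 2429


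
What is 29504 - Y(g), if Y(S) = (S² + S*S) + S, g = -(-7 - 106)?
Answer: 3853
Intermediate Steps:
g = 113 (g = -1*(-113) = 113)
Y(S) = S + 2*S² (Y(S) = (S² + S²) + S = 2*S² + S = S + 2*S²)
29504 - Y(g) = 29504 - 113*(1 + 2*113) = 29504 - 113*(1 + 226) = 29504 - 113*227 = 29504 - 1*25651 = 29504 - 25651 = 3853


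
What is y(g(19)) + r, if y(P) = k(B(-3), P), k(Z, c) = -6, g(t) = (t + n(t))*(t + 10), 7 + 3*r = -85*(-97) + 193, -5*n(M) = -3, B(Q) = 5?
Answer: 8413/3 ≈ 2804.3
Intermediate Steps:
n(M) = ⅗ (n(M) = -⅕*(-3) = ⅗)
r = 8431/3 (r = -7/3 + (-85*(-97) + 193)/3 = -7/3 + (8245 + 193)/3 = -7/3 + (⅓)*8438 = -7/3 + 8438/3 = 8431/3 ≈ 2810.3)
g(t) = (10 + t)*(⅗ + t) (g(t) = (t + ⅗)*(t + 10) = (⅗ + t)*(10 + t) = (10 + t)*(⅗ + t))
y(P) = -6
y(g(19)) + r = -6 + 8431/3 = 8413/3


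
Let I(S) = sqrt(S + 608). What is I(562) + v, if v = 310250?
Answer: 310250 + 3*sqrt(130) ≈ 3.1028e+5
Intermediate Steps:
I(S) = sqrt(608 + S)
I(562) + v = sqrt(608 + 562) + 310250 = sqrt(1170) + 310250 = 3*sqrt(130) + 310250 = 310250 + 3*sqrt(130)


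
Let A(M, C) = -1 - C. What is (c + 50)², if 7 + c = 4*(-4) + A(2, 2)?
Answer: 576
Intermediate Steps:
c = -26 (c = -7 + (4*(-4) + (-1 - 1*2)) = -7 + (-16 + (-1 - 2)) = -7 + (-16 - 3) = -7 - 19 = -26)
(c + 50)² = (-26 + 50)² = 24² = 576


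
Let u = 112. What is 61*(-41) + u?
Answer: -2389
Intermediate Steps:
61*(-41) + u = 61*(-41) + 112 = -2501 + 112 = -2389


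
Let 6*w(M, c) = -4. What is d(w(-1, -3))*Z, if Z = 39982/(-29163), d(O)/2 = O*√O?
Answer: 159928*I*√6/262467 ≈ 1.4925*I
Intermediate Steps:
w(M, c) = -⅔ (w(M, c) = (⅙)*(-4) = -⅔)
d(O) = 2*O^(3/2) (d(O) = 2*(O*√O) = 2*O^(3/2))
Z = -39982/29163 (Z = 39982*(-1/29163) = -39982/29163 ≈ -1.3710)
d(w(-1, -3))*Z = (2*(-⅔)^(3/2))*(-39982/29163) = (2*(-2*I*√6/9))*(-39982/29163) = -4*I*√6/9*(-39982/29163) = 159928*I*√6/262467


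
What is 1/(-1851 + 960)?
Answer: -1/891 ≈ -0.0011223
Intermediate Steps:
1/(-1851 + 960) = 1/(-891) = -1/891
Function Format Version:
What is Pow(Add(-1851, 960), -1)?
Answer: Rational(-1, 891) ≈ -0.0011223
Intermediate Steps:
Pow(Add(-1851, 960), -1) = Pow(-891, -1) = Rational(-1, 891)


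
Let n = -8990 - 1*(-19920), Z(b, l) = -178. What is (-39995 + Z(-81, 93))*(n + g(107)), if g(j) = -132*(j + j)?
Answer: 695716014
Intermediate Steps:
g(j) = -264*j
n = 10930 (n = -8990 + 19920 = 10930)
(-39995 + Z(-81, 93))*(n + g(107)) = (-39995 - 178)*(10930 - 264*107) = -40173*(10930 - 28248) = -40173*(-17318) = 695716014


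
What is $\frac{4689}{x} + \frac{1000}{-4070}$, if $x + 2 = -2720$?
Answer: $- \frac{2180623}{1107854} \approx -1.9683$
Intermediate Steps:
$x = -2722$ ($x = -2 - 2720 = -2722$)
$\frac{4689}{x} + \frac{1000}{-4070} = \frac{4689}{-2722} + \frac{1000}{-4070} = 4689 \left(- \frac{1}{2722}\right) + 1000 \left(- \frac{1}{4070}\right) = - \frac{4689}{2722} - \frac{100}{407} = - \frac{2180623}{1107854}$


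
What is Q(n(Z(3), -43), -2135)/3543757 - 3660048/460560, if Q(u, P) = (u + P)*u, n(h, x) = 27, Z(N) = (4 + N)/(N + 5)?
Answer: -270761124027/34002348415 ≈ -7.9630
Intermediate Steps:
Z(N) = (4 + N)/(5 + N)
Q(u, P) = u*(P + u) (Q(u, P) = (P + u)*u = u*(P + u))
Q(n(Z(3), -43), -2135)/3543757 - 3660048/460560 = (27*(-2135 + 27))/3543757 - 3660048/460560 = (27*(-2108))*(1/3543757) - 3660048*1/460560 = -56916*1/3543757 - 76251/9595 = -56916/3543757 - 76251/9595 = -270761124027/34002348415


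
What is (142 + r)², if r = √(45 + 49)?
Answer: (142 + √94)² ≈ 23011.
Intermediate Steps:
r = √94 ≈ 9.6954
(142 + r)² = (142 + √94)²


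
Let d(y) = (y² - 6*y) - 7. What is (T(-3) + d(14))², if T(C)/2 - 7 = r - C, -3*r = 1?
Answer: 139129/9 ≈ 15459.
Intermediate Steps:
r = -⅓ (r = -⅓*1 = -⅓ ≈ -0.33333)
T(C) = 40/3 - 2*C (T(C) = 14 + 2*(-⅓ - C) = 14 + (-⅔ - 2*C) = 40/3 - 2*C)
d(y) = -7 + y² - 6*y
(T(-3) + d(14))² = ((40/3 - 2*(-3)) + (-7 + 14² - 6*14))² = ((40/3 + 6) + (-7 + 196 - 84))² = (58/3 + 105)² = (373/3)² = 139129/9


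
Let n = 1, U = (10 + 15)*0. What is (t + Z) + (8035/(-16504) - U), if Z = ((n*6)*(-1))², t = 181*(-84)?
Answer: -250340707/16504 ≈ -15168.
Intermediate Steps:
U = 0 (U = 25*0 = 0)
t = -15204
Z = 36 (Z = ((1*6)*(-1))² = (6*(-1))² = (-6)² = 36)
(t + Z) + (8035/(-16504) - U) = (-15204 + 36) + (8035/(-16504) - 1*0) = -15168 + (8035*(-1/16504) + 0) = -15168 + (-8035/16504 + 0) = -15168 - 8035/16504 = -250340707/16504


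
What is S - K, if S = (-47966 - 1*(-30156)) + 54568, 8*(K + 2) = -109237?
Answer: 403317/8 ≈ 50415.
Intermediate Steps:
K = -109253/8 (K = -2 + (⅛)*(-109237) = -2 - 109237/8 = -109253/8 ≈ -13657.)
S = 36758 (S = (-47966 + 30156) + 54568 = -17810 + 54568 = 36758)
S - K = 36758 - 1*(-109253/8) = 36758 + 109253/8 = 403317/8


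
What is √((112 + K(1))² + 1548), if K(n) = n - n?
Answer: 2*√3523 ≈ 118.71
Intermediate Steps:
K(n) = 0
√((112 + K(1))² + 1548) = √((112 + 0)² + 1548) = √(112² + 1548) = √(12544 + 1548) = √14092 = 2*√3523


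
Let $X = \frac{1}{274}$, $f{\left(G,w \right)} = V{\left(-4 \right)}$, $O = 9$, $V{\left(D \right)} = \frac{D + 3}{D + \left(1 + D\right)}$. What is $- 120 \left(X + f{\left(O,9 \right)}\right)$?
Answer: $- \frac{16860}{959} \approx -17.581$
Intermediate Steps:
$V{\left(D \right)} = \frac{3 + D}{1 + 2 D}$
$f{\left(G,w \right)} = \frac{1}{7}$ ($f{\left(G,w \right)} = \frac{3 - 4}{1 + 2 \left(-4\right)} = \frac{1}{1 - 8} \left(-1\right) = \frac{1}{-7} \left(-1\right) = \left(- \frac{1}{7}\right) \left(-1\right) = \frac{1}{7}$)
$X = \frac{1}{274} \approx 0.0036496$
$- 120 \left(X + f{\left(O,9 \right)}\right) = - 120 \left(\frac{1}{274} + \frac{1}{7}\right) = \left(-120\right) \frac{281}{1918} = - \frac{16860}{959}$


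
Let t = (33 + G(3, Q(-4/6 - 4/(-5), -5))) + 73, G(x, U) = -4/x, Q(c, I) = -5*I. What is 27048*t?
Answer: 2831024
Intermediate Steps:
t = 314/3 (t = (33 - 4/3) + 73 = 95/3 + 73 = 314/3 ≈ 104.67)
27048*t = 27048*(314/3) = 2831024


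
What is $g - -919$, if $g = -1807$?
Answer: $-888$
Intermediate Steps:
$g - -919 = -1807 - -919 = -1807 + 919 = -888$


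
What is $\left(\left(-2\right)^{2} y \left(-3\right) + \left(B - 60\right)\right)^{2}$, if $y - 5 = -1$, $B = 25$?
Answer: $6889$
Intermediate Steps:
$y = 4$ ($y = 5 - 1 = 4$)
$\left(\left(-2\right)^{2} y \left(-3\right) + \left(B - 60\right)\right)^{2} = \left(\left(-2\right)^{2} \cdot 4 \left(-3\right) + \left(25 - 60\right)\right)^{2} = \left(4 \cdot 4 \left(-3\right) + \left(25 - 60\right)\right)^{2} = \left(16 \left(-3\right) - 35\right)^{2} = \left(-48 - 35\right)^{2} = \left(-83\right)^{2} = 6889$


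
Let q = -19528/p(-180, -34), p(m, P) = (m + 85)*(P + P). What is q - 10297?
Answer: -16634537/1615 ≈ -10300.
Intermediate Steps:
p(m, P) = 2*P*(85 + m) (p(m, P) = (85 + m)*(2*P) = 2*P*(85 + m))
q = -4882/1615 (q = -19528*(-1/(68*(85 - 180))) = -19528/(2*(-34)*(-95)) = -19528/6460 = -19528*1/6460 = -4882/1615 ≈ -3.0229)
q - 10297 = -4882/1615 - 10297 = -16634537/1615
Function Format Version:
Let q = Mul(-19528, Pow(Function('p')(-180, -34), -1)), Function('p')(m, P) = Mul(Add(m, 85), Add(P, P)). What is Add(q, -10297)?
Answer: Rational(-16634537, 1615) ≈ -10300.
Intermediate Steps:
Function('p')(m, P) = Mul(2, P, Add(85, m)) (Function('p')(m, P) = Mul(Add(85, m), Mul(2, P)) = Mul(2, P, Add(85, m)))
q = Rational(-4882, 1615) (q = Mul(-19528, Pow(Mul(2, -34, Add(85, -180)), -1)) = Mul(-19528, Pow(Mul(2, -34, -95), -1)) = Mul(-19528, Pow(6460, -1)) = Mul(-19528, Rational(1, 6460)) = Rational(-4882, 1615) ≈ -3.0229)
Add(q, -10297) = Add(Rational(-4882, 1615), -10297) = Rational(-16634537, 1615)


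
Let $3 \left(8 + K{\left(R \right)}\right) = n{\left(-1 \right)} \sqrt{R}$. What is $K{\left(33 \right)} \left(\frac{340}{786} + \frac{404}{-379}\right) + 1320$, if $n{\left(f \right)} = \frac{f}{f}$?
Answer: $\frac{197364776}{148947} - \frac{94342 \sqrt{33}}{446841} \approx 1323.9$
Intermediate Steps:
$n{\left(f \right)} = 1$
$K{\left(R \right)} = -8 + \frac{\sqrt{R}}{3}$ ($K{\left(R \right)} = -8 + \frac{1 \sqrt{R}}{3} = -8 + \frac{\sqrt{R}}{3}$)
$K{\left(33 \right)} \left(\frac{340}{786} + \frac{404}{-379}\right) + 1320 = \left(-8 + \frac{\sqrt{33}}{3}\right) \left(\frac{340}{786} + \frac{404}{-379}\right) + 1320 = \left(-8 + \frac{\sqrt{33}}{3}\right) \left(340 \cdot \frac{1}{786} + 404 \left(- \frac{1}{379}\right)\right) + 1320 = \left(-8 + \frac{\sqrt{33}}{3}\right) \left(\frac{170}{393} - \frac{404}{379}\right) + 1320 = \left(-8 + \frac{\sqrt{33}}{3}\right) \left(- \frac{94342}{148947}\right) + 1320 = \left(\frac{754736}{148947} - \frac{94342 \sqrt{33}}{446841}\right) + 1320 = \frac{197364776}{148947} - \frac{94342 \sqrt{33}}{446841}$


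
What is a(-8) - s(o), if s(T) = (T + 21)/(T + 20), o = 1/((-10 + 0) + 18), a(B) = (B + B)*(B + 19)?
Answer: -28505/161 ≈ -177.05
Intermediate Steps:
a(B) = 2*B*(19 + B) (a(B) = (2*B)*(19 + B) = 2*B*(19 + B))
o = ⅛ (o = 1/(-10 + 18) = 1/8 = ⅛ ≈ 0.12500)
s(T) = (21 + T)/(20 + T)
a(-8) - s(o) = 2*(-8)*(19 - 8) - (21 + ⅛)/(20 + ⅛) = 2*(-8)*11 - 169/(161/8*8) = -176 - 8*169/(161*8) = -176 - 1*169/161 = -176 - 169/161 = -28505/161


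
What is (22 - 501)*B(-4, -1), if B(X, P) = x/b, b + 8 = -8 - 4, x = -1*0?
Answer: 0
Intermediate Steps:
x = 0
b = -20 (b = -8 + (-8 - 4) = -8 - 12 = -20)
B(X, P) = 0 (B(X, P) = 0/(-20) = 0*(-1/20) = 0)
(22 - 501)*B(-4, -1) = (22 - 501)*0 = -479*0 = 0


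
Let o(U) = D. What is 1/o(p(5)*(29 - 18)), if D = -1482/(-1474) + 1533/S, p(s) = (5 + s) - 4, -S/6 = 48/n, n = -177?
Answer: 23584/22243525 ≈ 0.0010603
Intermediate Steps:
S = 96/59 (S = -288/(-177) = -288*(-1)/177 = -6*(-16/59) = 96/59 ≈ 1.6271)
p(s) = 1 + s
D = 22243525/23584 (D = -1482/(-1474) + 1533/(96/59) = -1482*(-1/1474) + 1533*(59/96) = 741/737 + 30149/32 = 22243525/23584 ≈ 943.16)
o(U) = 22243525/23584
1/o(p(5)*(29 - 18)) = 1/(22243525/23584) = 23584/22243525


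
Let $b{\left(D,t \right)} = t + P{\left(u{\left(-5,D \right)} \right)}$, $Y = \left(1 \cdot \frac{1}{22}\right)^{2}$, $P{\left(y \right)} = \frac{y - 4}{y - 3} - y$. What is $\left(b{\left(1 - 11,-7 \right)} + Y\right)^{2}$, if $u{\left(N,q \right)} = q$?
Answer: $\frac{658692225}{39589264} \approx 16.638$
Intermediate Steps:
$P{\left(y \right)} = - y + \frac{-4 + y}{-3 + y}$ ($P{\left(y \right)} = \frac{-4 + y}{-3 + y} - y = - y + \frac{-4 + y}{-3 + y}$)
$Y = \frac{1}{484}$ ($Y = \left(1 \cdot \frac{1}{22}\right)^{2} = \left(\frac{1}{22}\right)^{2} = \frac{1}{484} \approx 0.0020661$)
$b{\left(D,t \right)} = t + \frac{-4 - D^{2} + 4 D}{-3 + D}$
$\left(b{\left(1 - 11,-7 \right)} + Y\right)^{2} = \left(\frac{-4 - \left(1 - 11\right)^{2} + 4 \left(1 - 11\right) - 7 \left(-3 + \left(1 - 11\right)\right)}{-3 + \left(1 - 11\right)} + \frac{1}{484}\right)^{2} = \left(\frac{-4 - \left(-10\right)^{2} + 4 \left(-10\right) - 7 \left(-3 - 10\right)}{-3 - 10} + \frac{1}{484}\right)^{2} = \left(\frac{-4 - 100 - 40 - -91}{-13} + \frac{1}{484}\right)^{2} = \left(- \frac{-4 - 100 - 40 + 91}{13} + \frac{1}{484}\right)^{2} = \left(\left(- \frac{1}{13}\right) \left(-53\right) + \frac{1}{484}\right)^{2} = \left(\frac{53}{13} + \frac{1}{484}\right)^{2} = \left(\frac{25665}{6292}\right)^{2} = \frac{658692225}{39589264}$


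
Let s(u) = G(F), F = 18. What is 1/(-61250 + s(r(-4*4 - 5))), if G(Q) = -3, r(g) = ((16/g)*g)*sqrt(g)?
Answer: -1/61253 ≈ -1.6326e-5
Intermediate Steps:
r(g) = 16*sqrt(g)
s(u) = -3
1/(-61250 + s(r(-4*4 - 5))) = 1/(-61250 - 3) = 1/(-61253) = -1/61253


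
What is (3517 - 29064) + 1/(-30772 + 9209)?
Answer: -550869962/21563 ≈ -25547.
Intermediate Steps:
(3517 - 29064) + 1/(-30772 + 9209) = -25547 + 1/(-21563) = -25547 - 1/21563 = -550869962/21563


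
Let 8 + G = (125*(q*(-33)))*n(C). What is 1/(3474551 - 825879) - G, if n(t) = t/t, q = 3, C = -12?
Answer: 32798505377/2648672 ≈ 12383.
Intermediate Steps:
n(t) = 1
G = -12383 (G = -8 + (125*(3*(-33)))*1 = -8 + (125*(-99))*1 = -8 - 12375*1 = -8 - 12375 = -12383)
1/(3474551 - 825879) - G = 1/(3474551 - 825879) - 1*(-12383) = 1/2648672 + 12383 = 32798505377/2648672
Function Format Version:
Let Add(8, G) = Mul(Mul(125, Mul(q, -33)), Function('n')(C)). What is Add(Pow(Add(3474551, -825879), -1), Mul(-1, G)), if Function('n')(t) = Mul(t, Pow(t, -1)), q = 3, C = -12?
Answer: Rational(32798505377, 2648672) ≈ 12383.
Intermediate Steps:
Function('n')(t) = 1
G = -12383 (G = Add(-8, Mul(Mul(125, Mul(3, -33)), 1)) = Add(-8, Mul(Mul(125, -99), 1)) = Add(-8, Mul(-12375, 1)) = Add(-8, -12375) = -12383)
Add(Pow(Add(3474551, -825879), -1), Mul(-1, G)) = Add(Pow(Add(3474551, -825879), -1), Mul(-1, -12383)) = Add(Pow(2648672, -1), 12383) = Add(Rational(1, 2648672), 12383) = Rational(32798505377, 2648672)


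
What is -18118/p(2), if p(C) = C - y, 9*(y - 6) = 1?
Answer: 163062/37 ≈ 4407.1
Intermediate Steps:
y = 55/9 (y = 6 + (1/9)*1 = 6 + 1/9 = 55/9 ≈ 6.1111)
p(C) = -55/9 + C (p(C) = C - 1*55/9 = C - 55/9 = -55/9 + C)
-18118/p(2) = -18118/(-55/9 + 2) = -18118/(-37/9) = -9/37*(-18118) = 163062/37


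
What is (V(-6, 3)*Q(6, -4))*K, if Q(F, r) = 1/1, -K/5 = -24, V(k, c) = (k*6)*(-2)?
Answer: 8640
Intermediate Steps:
V(k, c) = -12*k (V(k, c) = (6*k)*(-2) = -12*k)
K = 120 (K = -5*(-24) = 120)
Q(F, r) = 1
(V(-6, 3)*Q(6, -4))*K = (-12*(-6)*1)*120 = (72*1)*120 = 72*120 = 8640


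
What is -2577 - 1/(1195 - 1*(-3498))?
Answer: -12093862/4693 ≈ -2577.0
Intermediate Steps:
-2577 - 1/(1195 - 1*(-3498)) = -2577 - 1/(1195 + 3498) = -2577 - 1/4693 = -12093862/4693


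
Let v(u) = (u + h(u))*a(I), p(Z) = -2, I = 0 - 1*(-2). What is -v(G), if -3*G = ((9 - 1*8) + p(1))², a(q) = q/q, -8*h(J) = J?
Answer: 7/24 ≈ 0.29167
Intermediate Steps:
I = 2 (I = 0 + 2 = 2)
h(J) = -J/8
a(q) = 1
G = -⅓ (G = -((9 - 1*8) - 2)²/3 = -((9 - 8) - 2)²/3 = -(1 - 2)²/3 = -⅓*(-1)² = -⅓*1 = -⅓ ≈ -0.33333)
v(u) = 7*u/8 (v(u) = (u - u/8)*1 = (7*u/8)*1 = 7*u/8)
-v(G) = -7*(-1)/(8*3) = -1*(-7/24) = 7/24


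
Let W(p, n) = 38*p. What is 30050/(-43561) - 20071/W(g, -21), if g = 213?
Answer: -1117537531/352582734 ≈ -3.1696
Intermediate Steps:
30050/(-43561) - 20071/W(g, -21) = 30050/(-43561) - 20071/(38*213) = 30050*(-1/43561) - 20071/8094 = -30050/43561 - 20071*1/8094 = -30050/43561 - 20071/8094 = -1117537531/352582734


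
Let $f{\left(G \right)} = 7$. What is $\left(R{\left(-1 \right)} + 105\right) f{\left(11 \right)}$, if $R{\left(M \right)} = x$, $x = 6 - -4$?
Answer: $805$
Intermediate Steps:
$x = 10$ ($x = 6 + 4 = 10$)
$R{\left(M \right)} = 10$
$\left(R{\left(-1 \right)} + 105\right) f{\left(11 \right)} = \left(10 + 105\right) 7 = 115 \cdot 7 = 805$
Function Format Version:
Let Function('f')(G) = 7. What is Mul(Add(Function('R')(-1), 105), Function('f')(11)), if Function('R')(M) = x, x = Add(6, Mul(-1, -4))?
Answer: 805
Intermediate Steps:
x = 10 (x = Add(6, 4) = 10)
Function('R')(M) = 10
Mul(Add(Function('R')(-1), 105), Function('f')(11)) = Mul(Add(10, 105), 7) = Mul(115, 7) = 805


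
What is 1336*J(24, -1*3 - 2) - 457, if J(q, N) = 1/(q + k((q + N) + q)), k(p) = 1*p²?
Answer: -854625/1873 ≈ -456.29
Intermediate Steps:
k(p) = p²
J(q, N) = 1/(q + (N + 2*q)²) (J(q, N) = 1/(q + ((q + N) + q)²) = 1/(q + ((N + q) + q)²) = 1/(q + (N + 2*q)²))
1336*J(24, -1*3 - 2) - 457 = 1336/(24 + ((-1*3 - 2) + 2*24)²) - 457 = 1336/(24 + ((-3 - 2) + 48)²) - 457 = 1336/(24 + (-5 + 48)²) - 457 = 1336/(24 + 43²) - 457 = 1336/(24 + 1849) - 457 = 1336/1873 - 457 = -854625/1873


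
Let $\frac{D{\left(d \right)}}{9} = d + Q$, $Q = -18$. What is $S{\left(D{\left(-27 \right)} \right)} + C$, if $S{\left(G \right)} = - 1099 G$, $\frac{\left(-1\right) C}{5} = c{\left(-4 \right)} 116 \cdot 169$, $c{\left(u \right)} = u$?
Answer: $837175$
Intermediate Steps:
$D{\left(d \right)} = -162 + 9 d$ ($D{\left(d \right)} = 9 \left(d - 18\right) = 9 \left(-18 + d\right) = -162 + 9 d$)
$C = 392080$ ($C = - 5 \left(-4\right) 116 \cdot 169 = - 5 \left(\left(-464\right) 169\right) = \left(-5\right) \left(-78416\right) = 392080$)
$S{\left(D{\left(-27 \right)} \right)} + C = - 1099 \left(-162 + 9 \left(-27\right)\right) + 392080 = - 1099 \left(-162 - 243\right) + 392080 = \left(-1099\right) \left(-405\right) + 392080 = 445095 + 392080 = 837175$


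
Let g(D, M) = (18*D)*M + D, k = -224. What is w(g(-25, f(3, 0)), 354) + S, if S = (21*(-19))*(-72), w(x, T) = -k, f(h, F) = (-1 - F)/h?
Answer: 28952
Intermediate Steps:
f(h, F) = (-1 - F)/h
g(D, M) = D + 18*D*M (g(D, M) = 18*D*M + D = D + 18*D*M)
w(x, T) = 224 (w(x, T) = -1*(-224) = 224)
S = 28728 (S = -399*(-72) = 28728)
w(g(-25, f(3, 0)), 354) + S = 224 + 28728 = 28952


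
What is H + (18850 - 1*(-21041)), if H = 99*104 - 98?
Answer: 50089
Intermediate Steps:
H = 10198 (H = 10296 - 98 = 10198)
H + (18850 - 1*(-21041)) = 10198 + (18850 - 1*(-21041)) = 10198 + (18850 + 21041) = 10198 + 39891 = 50089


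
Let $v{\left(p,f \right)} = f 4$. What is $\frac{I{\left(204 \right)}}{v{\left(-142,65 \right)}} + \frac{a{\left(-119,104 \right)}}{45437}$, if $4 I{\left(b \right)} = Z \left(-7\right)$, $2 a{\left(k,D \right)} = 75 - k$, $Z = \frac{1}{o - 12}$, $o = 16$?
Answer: $\frac{85461}{189017920} \approx 0.00045213$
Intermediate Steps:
$Z = \frac{1}{4}$ ($Z = \frac{1}{16 - 12} = \frac{1}{4} \approx 0.25$)
$a{\left(k,D \right)} = \frac{75}{2} - \frac{k}{2}$ ($a{\left(k,D \right)} = \frac{75 - k}{2} = \frac{75}{2} - \frac{k}{2}$)
$I{\left(b \right)} = - \frac{7}{16}$ ($I{\left(b \right)} = \frac{\frac{1}{4} \left(-7\right)}{4} = \frac{1}{4} \left(- \frac{7}{4}\right) = - \frac{7}{16}$)
$v{\left(p,f \right)} = 4 f$
$\frac{I{\left(204 \right)}}{v{\left(-142,65 \right)}} + \frac{a{\left(-119,104 \right)}}{45437} = - \frac{7}{16 \cdot 4 \cdot 65} + \frac{\frac{75}{2} - - \frac{119}{2}}{45437} = - \frac{7}{16 \cdot 260} + \left(\frac{75}{2} + \frac{119}{2}\right) \frac{1}{45437} = \left(- \frac{7}{16}\right) \frac{1}{260} + 97 \cdot \frac{1}{45437} = - \frac{7}{4160} + \frac{97}{45437} = \frac{85461}{189017920}$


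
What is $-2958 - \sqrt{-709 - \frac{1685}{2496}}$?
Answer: $-2958 - \frac{i \sqrt{69082611}}{312} \approx -2958.0 - 26.64 i$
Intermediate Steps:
$-2958 - \sqrt{-709 - \frac{1685}{2496}} = -2958 - \sqrt{- \frac{1771349}{2496}} = -2958 - \frac{i \sqrt{69082611}}{312}$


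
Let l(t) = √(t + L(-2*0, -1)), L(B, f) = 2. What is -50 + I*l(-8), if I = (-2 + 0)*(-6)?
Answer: -50 + 12*I*√6 ≈ -50.0 + 29.394*I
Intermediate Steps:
l(t) = √(2 + t) (l(t) = √(t + 2) = √(2 + t))
I = 12 (I = -2*(-6) = 12)
-50 + I*l(-8) = -50 + 12*√(2 - 8) = -50 + 12*√(-6) = -50 + 12*(I*√6) = -50 + 12*I*√6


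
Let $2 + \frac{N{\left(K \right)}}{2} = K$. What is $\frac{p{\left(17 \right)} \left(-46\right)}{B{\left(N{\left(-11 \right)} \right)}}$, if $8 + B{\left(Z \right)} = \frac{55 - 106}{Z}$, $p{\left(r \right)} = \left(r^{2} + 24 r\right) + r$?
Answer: $\frac{853944}{157} \approx 5439.1$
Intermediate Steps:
$N{\left(K \right)} = -4 + 2 K$
$p{\left(r \right)} = r^{2} + 25 r$
$B{\left(Z \right)} = -8 - \frac{51}{Z}$ ($B{\left(Z \right)} = -8 + \frac{55 - 106}{Z} = -8 - \frac{51}{Z}$)
$\frac{p{\left(17 \right)} \left(-46\right)}{B{\left(N{\left(-11 \right)} \right)}} = \frac{17 \left(25 + 17\right) \left(-46\right)}{-8 - \frac{51}{-4 + 2 \left(-11\right)}} = \frac{17 \cdot 42 \left(-46\right)}{-8 - \frac{51}{-4 - 22}} = \frac{714 \left(-46\right)}{-8 - \frac{51}{-26}} = - \frac{32844}{-8 - - \frac{51}{26}} = - \frac{32844}{-8 + \frac{51}{26}} = - \frac{32844}{- \frac{157}{26}} = \left(-32844\right) \left(- \frac{26}{157}\right) = \frac{853944}{157}$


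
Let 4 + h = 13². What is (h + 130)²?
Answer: 87025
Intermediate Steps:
h = 165 (h = -4 + 13² = -4 + 169 = 165)
(h + 130)² = (165 + 130)² = 295² = 87025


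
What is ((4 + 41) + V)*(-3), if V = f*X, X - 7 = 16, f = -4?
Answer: 141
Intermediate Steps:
X = 23 (X = 7 + 16 = 23)
V = -92 (V = -4*23 = -92)
((4 + 41) + V)*(-3) = ((4 + 41) - 92)*(-3) = (45 - 92)*(-3) = -47*(-3) = 141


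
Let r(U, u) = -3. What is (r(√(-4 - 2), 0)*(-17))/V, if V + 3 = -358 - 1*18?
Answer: -51/379 ≈ -0.13456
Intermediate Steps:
V = -379 (V = -3 + (-358 - 1*18) = -3 + (-358 - 18) = -3 - 376 = -379)
(r(√(-4 - 2), 0)*(-17))/V = -3*(-17)/(-379) = 51*(-1/379) = -51/379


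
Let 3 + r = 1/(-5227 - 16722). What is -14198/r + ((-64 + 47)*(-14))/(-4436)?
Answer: 172797930681/36512716 ≈ 4732.5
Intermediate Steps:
r = -65848/21949 (r = -3 + 1/(-5227 - 16722) = -3 + 1/(-21949) = -3 - 1/21949 = -65848/21949 ≈ -3.0000)
-14198/r + ((-64 + 47)*(-14))/(-4436) = -14198/(-65848/21949) + ((-64 + 47)*(-14))/(-4436) = -14198*(-21949/65848) - 17*(-14)*(-1/4436) = 155815951/32924 + 238*(-1/4436) = 155815951/32924 - 119/2218 = 172797930681/36512716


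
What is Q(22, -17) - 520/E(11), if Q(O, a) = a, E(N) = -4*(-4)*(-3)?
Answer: -37/6 ≈ -6.1667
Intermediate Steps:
E(N) = -48 (E(N) = 16*(-3) = -48)
Q(22, -17) - 520/E(11) = -17 - 520/(-48) = -17 - 1/48*(-520) = -17 + 65/6 = -37/6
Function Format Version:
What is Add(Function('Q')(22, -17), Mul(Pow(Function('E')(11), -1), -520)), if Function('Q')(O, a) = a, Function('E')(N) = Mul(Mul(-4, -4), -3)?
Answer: Rational(-37, 6) ≈ -6.1667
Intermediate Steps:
Function('E')(N) = -48 (Function('E')(N) = Mul(16, -3) = -48)
Add(Function('Q')(22, -17), Mul(Pow(Function('E')(11), -1), -520)) = Add(-17, Mul(Pow(-48, -1), -520)) = Add(-17, Mul(Rational(-1, 48), -520)) = Add(-17, Rational(65, 6)) = Rational(-37, 6)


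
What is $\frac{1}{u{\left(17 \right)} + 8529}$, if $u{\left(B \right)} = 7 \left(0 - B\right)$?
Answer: $\frac{1}{8410} \approx 0.00011891$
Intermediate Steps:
$u{\left(B \right)} = - 7 B$ ($u{\left(B \right)} = 7 \left(- B\right) = - 7 B$)
$\frac{1}{u{\left(17 \right)} + 8529} = \frac{1}{\left(-7\right) 17 + 8529} = \frac{1}{-119 + 8529} = \frac{1}{8410}$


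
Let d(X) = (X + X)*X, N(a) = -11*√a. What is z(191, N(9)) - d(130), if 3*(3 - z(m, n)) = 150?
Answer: -33847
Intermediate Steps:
z(m, n) = -47 (z(m, n) = 3 - ⅓*150 = 3 - 50 = -47)
d(X) = 2*X² (d(X) = (2*X)*X = 2*X²)
z(191, N(9)) - d(130) = -47 - 2*130² = -47 - 2*16900 = -47 - 1*33800 = -47 - 33800 = -33847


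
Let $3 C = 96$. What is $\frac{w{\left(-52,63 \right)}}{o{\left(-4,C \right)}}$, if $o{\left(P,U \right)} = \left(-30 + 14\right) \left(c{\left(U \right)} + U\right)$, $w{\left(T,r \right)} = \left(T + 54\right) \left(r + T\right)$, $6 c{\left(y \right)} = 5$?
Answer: $- \frac{33}{788} \approx -0.041878$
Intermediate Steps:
$C = 32$ ($C = \frac{1}{3} \cdot 96 = 32$)
$c{\left(y \right)} = \frac{5}{6}$ ($c{\left(y \right)} = \frac{1}{6} \cdot 5 = \frac{5}{6}$)
$w{\left(T,r \right)} = \left(54 + T\right) \left(T + r\right)$
$o{\left(P,U \right)} = - \frac{40}{3} - 16 U$ ($o{\left(P,U \right)} = \left(-30 + 14\right) \left(\frac{5}{6} + U\right) = - 16 \left(\frac{5}{6} + U\right) = - \frac{40}{3} - 16 U$)
$\frac{w{\left(-52,63 \right)}}{o{\left(-4,C \right)}} = \frac{\left(-52\right)^{2} + 54 \left(-52\right) + 54 \cdot 63 - 3276}{- \frac{40}{3} - 512} = \frac{2704 - 2808 + 3402 - 3276}{- \frac{40}{3} - 512} = \frac{22}{- \frac{1576}{3}} = 22 \left(- \frac{3}{1576}\right) = - \frac{33}{788}$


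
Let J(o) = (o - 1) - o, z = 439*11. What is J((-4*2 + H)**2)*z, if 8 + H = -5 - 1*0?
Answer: -4829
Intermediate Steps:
z = 4829
H = -13 (H = -8 + (-5 - 1*0) = -8 + (-5 + 0) = -8 - 5 = -13)
J(o) = -1 (J(o) = (-1 + o) - o = -1)
J((-4*2 + H)**2)*z = -1*4829 = -4829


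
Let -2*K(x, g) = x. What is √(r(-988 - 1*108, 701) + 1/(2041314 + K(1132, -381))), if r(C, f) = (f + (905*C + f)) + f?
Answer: I*√1030519289505457465/1020374 ≈ 994.88*I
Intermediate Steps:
K(x, g) = -x/2
r(C, f) = 3*f + 905*C (r(C, f) = (f + (f + 905*C)) + f = (2*f + 905*C) + f = 3*f + 905*C)
√(r(-988 - 1*108, 701) + 1/(2041314 + K(1132, -381))) = √((3*701 + 905*(-988 - 1*108)) + 1/(2041314 - ½*1132)) = √((2103 + 905*(-988 - 108)) + 1/(2041314 - 566)) = √((2103 + 905*(-1096)) + 1/2040748) = √((2103 - 991880) + 1/2040748) = √(-989777 + 1/2040748) = √(-2019885433195/2040748) = I*√1030519289505457465/1020374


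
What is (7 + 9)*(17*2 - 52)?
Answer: -288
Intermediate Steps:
(7 + 9)*(17*2 - 52) = 16*(34 - 52) = 16*(-18) = -288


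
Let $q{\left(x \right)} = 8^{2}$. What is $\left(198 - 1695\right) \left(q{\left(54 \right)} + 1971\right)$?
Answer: $-3046395$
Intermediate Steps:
$q{\left(x \right)} = 64$
$\left(198 - 1695\right) \left(q{\left(54 \right)} + 1971\right) = \left(198 - 1695\right) \left(64 + 1971\right) = \left(-1497\right) 2035 = -3046395$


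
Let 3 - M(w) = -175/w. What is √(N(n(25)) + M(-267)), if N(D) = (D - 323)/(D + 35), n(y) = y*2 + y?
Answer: √19413570/14685 ≈ 0.30004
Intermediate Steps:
n(y) = 3*y (n(y) = 2*y + y = 3*y)
N(D) = (-323 + D)/(35 + D)
M(w) = 3 + 175/w (M(w) = 3 - (-175)/w = 3 + 175/w)
√(N(n(25)) + M(-267)) = √((-323 + 3*25)/(35 + 3*25) + (3 + 175/(-267))) = √((-323 + 75)/(35 + 75) + (3 + 175*(-1/267))) = √(-248/110 + (3 - 175/267)) = √((1/110)*(-248) + 626/267) = √(-124/55 + 626/267) = √(1322/14685) = √19413570/14685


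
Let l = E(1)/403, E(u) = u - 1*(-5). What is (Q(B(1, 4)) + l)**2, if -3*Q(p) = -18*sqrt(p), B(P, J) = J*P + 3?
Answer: 40927104/162409 + 72*sqrt(7)/403 ≈ 252.47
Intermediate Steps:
E(u) = 5 + u (E(u) = u + 5 = 5 + u)
B(P, J) = 3 + J*P
l = 6/403 (l = (5 + 1)/403 = 6*(1/403) = 6/403 ≈ 0.014888)
Q(p) = 6*sqrt(p) (Q(p) = -(-6)*sqrt(p) = 6*sqrt(p))
(Q(B(1, 4)) + l)**2 = (6*sqrt(3 + 4*1) + 6/403)**2 = (6*sqrt(3 + 4) + 6/403)**2 = (6*sqrt(7) + 6/403)**2 = (6/403 + 6*sqrt(7))**2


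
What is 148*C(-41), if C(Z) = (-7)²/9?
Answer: 7252/9 ≈ 805.78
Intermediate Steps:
C(Z) = 49/9 (C(Z) = 49*(⅑) = 49/9)
148*C(-41) = 148*(49/9) = 7252/9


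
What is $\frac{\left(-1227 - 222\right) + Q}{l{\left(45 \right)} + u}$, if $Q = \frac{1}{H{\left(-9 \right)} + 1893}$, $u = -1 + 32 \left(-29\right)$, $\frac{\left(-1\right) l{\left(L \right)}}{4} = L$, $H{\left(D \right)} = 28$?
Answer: $\frac{2783528}{2130389} \approx 1.3066$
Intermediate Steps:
$l{\left(L \right)} = - 4 L$
$u = -929$ ($u = -1 - 928 = -929$)
$Q = \frac{1}{1921}$ ($Q = \frac{1}{28 + 1893} = \frac{1}{1921} \approx 0.00052056$)
$\frac{\left(-1227 - 222\right) + Q}{l{\left(45 \right)} + u} = \frac{\left(-1227 - 222\right) + \frac{1}{1921}}{\left(-4\right) 45 - 929} = \frac{\left(-1227 - 222\right) + \frac{1}{1921}}{-180 - 929} = \frac{-1449 + \frac{1}{1921}}{-1109} = \left(- \frac{2783528}{1921}\right) \left(- \frac{1}{1109}\right) = \frac{2783528}{2130389}$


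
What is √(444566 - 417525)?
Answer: √27041 ≈ 164.44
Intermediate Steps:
√(444566 - 417525) = √27041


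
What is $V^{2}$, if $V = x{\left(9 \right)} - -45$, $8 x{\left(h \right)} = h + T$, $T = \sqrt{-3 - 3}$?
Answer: $\frac{\left(369 + i \sqrt{6}\right)^{2}}{64} \approx 2127.4 + 28.246 i$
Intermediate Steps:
$T = i \sqrt{6}$ ($T = \sqrt{-6} = i \sqrt{6} \approx 2.4495 i$)
$x{\left(h \right)} = \frac{h}{8} + \frac{i \sqrt{6}}{8}$ ($x{\left(h \right)} = \frac{h + i \sqrt{6}}{8} = \frac{h}{8} + \frac{i \sqrt{6}}{8}$)
$V = \frac{369}{8} + \frac{i \sqrt{6}}{8}$ ($V = \left(\frac{1}{8} \cdot 9 + \frac{i \sqrt{6}}{8}\right) - -45 = \left(\frac{9}{8} + \frac{i \sqrt{6}}{8}\right) + 45 = \frac{369}{8} + \frac{i \sqrt{6}}{8} \approx 46.125 + 0.30619 i$)
$V^{2} = \left(\frac{369}{8} + \frac{i \sqrt{6}}{8}\right)^{2}$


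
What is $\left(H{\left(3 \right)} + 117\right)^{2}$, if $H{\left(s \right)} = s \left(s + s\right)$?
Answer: $18225$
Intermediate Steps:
$H{\left(s \right)} = 2 s^{2}$ ($H{\left(s \right)} = s 2 s = 2 s^{2}$)
$\left(H{\left(3 \right)} + 117\right)^{2} = \left(2 \cdot 3^{2} + 117\right)^{2} = \left(2 \cdot 9 + 117\right)^{2} = \left(18 + 117\right)^{2} = 135^{2} = 18225$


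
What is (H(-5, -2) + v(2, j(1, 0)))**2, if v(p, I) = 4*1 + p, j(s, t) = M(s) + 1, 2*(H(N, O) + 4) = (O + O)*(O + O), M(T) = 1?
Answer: 100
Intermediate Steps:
H(N, O) = -4 + 2*O**2 (H(N, O) = -4 + ((O + O)*(O + O))/2 = -4 + ((2*O)*(2*O))/2 = -4 + (4*O**2)/2 = -4 + 2*O**2)
j(s, t) = 2 (j(s, t) = 1 + 1 = 2)
v(p, I) = 4 + p
(H(-5, -2) + v(2, j(1, 0)))**2 = ((-4 + 2*(-2)**2) + (4 + 2))**2 = ((-4 + 2*4) + 6)**2 = ((-4 + 8) + 6)**2 = (4 + 6)**2 = 10**2 = 100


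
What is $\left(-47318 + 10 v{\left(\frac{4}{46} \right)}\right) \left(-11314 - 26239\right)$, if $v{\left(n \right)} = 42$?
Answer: $1761160594$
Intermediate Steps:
$\left(-47318 + 10 v{\left(\frac{4}{46} \right)}\right) \left(-11314 - 26239\right) = \left(-47318 + 10 \cdot 42\right) \left(-11314 - 26239\right) = \left(-47318 + 420\right) \left(-37553\right) = \left(-46898\right) \left(-37553\right) = 1761160594$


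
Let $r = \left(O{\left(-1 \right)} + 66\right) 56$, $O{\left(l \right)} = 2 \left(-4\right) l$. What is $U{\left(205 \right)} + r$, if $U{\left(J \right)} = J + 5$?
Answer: $4354$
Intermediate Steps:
$O{\left(l \right)} = - 8 l$
$r = 4144$ ($r = \left(\left(-8\right) \left(-1\right) + 66\right) 56 = \left(8 + 66\right) 56 = 74 \cdot 56 = 4144$)
$U{\left(J \right)} = 5 + J$
$U{\left(205 \right)} + r = \left(5 + 205\right) + 4144 = 210 + 4144 = 4354$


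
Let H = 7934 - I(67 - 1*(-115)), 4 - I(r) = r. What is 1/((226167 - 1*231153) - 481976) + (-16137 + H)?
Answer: -3907870051/486962 ≈ -8025.0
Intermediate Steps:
I(r) = 4 - r
H = 8112 (H = 7934 - (4 - (67 - 1*(-115))) = 7934 - (4 - (67 + 115)) = 7934 - (4 - 1*182) = 7934 - (4 - 182) = 7934 - 1*(-178) = 7934 + 178 = 8112)
1/((226167 - 1*231153) - 481976) + (-16137 + H) = 1/((226167 - 1*231153) - 481976) + (-16137 + 8112) = 1/((226167 - 231153) - 481976) - 8025 = 1/(-4986 - 481976) - 8025 = 1/(-486962) - 8025 = -1/486962 - 8025 = -3907870051/486962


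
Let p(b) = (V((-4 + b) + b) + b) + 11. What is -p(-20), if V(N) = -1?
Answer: 10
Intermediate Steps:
p(b) = 10 + b (p(b) = (-1 + b) + 11 = 10 + b)
-p(-20) = -(10 - 20) = -1*(-10) = 10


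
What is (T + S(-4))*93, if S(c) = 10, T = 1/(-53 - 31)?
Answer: 26009/28 ≈ 928.89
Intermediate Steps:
T = -1/84 (T = 1/(-84) = -1/84 ≈ -0.011905)
(T + S(-4))*93 = (-1/84 + 10)*93 = (839/84)*93 = 26009/28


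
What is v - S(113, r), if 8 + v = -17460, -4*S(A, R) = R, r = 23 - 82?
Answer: -69931/4 ≈ -17483.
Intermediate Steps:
r = -59
S(A, R) = -R/4
v = -17468 (v = -8 - 17460 = -17468)
v - S(113, r) = -17468 - (-1)*(-59)/4 = -17468 - 1*59/4 = -17468 - 59/4 = -69931/4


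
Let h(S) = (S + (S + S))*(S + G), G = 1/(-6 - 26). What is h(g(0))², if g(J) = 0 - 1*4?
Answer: 149769/64 ≈ 2340.1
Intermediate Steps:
g(J) = -4 (g(J) = 0 - 4 = -4)
G = -1/32 (G = 1/(-32) = -1/32 ≈ -0.031250)
h(S) = 3*S*(-1/32 + S) (h(S) = (S + (S + S))*(S - 1/32) = (S + 2*S)*(-1/32 + S) = (3*S)*(-1/32 + S) = 3*S*(-1/32 + S))
h(g(0))² = ((3/32)*(-4)*(-1 + 32*(-4)))² = ((3/32)*(-4)*(-1 - 128))² = ((3/32)*(-4)*(-129))² = (387/8)² = 149769/64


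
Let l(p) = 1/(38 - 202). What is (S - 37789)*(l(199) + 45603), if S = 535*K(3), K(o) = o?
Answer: -67654047986/41 ≈ -1.6501e+9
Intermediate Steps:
l(p) = -1/164 (l(p) = 1/(-164) = -1/164)
S = 1605 (S = 535*3 = 1605)
(S - 37789)*(l(199) + 45603) = (1605 - 37789)*(-1/164 + 45603) = -36184*7478891/164 = -67654047986/41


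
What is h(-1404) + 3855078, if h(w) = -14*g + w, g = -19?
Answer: 3853940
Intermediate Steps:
h(w) = 266 + w (h(w) = -14*(-19) + w = 266 + w)
h(-1404) + 3855078 = (266 - 1404) + 3855078 = -1138 + 3855078 = 3853940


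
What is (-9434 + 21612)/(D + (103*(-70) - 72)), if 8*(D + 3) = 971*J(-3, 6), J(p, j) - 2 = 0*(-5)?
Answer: -48712/28169 ≈ -1.7293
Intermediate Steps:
J(p, j) = 2 (J(p, j) = 2 + 0*(-5) = 2 + 0 = 2)
D = 959/4 (D = -3 + (971*2)/8 = -3 + (⅛)*1942 = -3 + 971/4 = 959/4 ≈ 239.75)
(-9434 + 21612)/(D + (103*(-70) - 72)) = (-9434 + 21612)/(959/4 + (103*(-70) - 72)) = 12178/(959/4 + (-7210 - 72)) = 12178/(959/4 - 7282) = 12178/(-28169/4) = 12178*(-4/28169) = -48712/28169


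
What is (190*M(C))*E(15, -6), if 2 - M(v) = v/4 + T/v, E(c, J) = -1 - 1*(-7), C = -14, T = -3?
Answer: 42180/7 ≈ 6025.7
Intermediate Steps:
E(c, J) = 6 (E(c, J) = -1 + 7 = 6)
M(v) = 2 + 3/v - v/4 (M(v) = 2 - (v/4 - 3/v) = 2 - (-3/v + v/4) = 2 + (3/v - v/4) = 2 + 3/v - v/4)
(190*M(C))*E(15, -6) = (190*(2 + 3/(-14) - 1/4*(-14)))*6 = (190*(2 + 3*(-1/14) + 7/2))*6 = (190*(2 - 3/14 + 7/2))*6 = (190*(37/7))*6 = (7030/7)*6 = 42180/7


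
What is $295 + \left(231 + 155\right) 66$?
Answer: $25771$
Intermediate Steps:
$295 + \left(231 + 155\right) 66 = 295 + 386 \cdot 66 = 295 + 25476 = 25771$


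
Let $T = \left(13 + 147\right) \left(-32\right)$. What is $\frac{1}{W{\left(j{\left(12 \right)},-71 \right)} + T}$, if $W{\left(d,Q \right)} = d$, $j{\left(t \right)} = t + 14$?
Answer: $- \frac{1}{5094} \approx -0.00019631$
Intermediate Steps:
$j{\left(t \right)} = 14 + t$
$T = -5120$ ($T = 160 \left(-32\right) = -5120$)
$\frac{1}{W{\left(j{\left(12 \right)},-71 \right)} + T} = \frac{1}{\left(14 + 12\right) - 5120} = \frac{1}{26 - 5120} = \frac{1}{-5094} = - \frac{1}{5094}$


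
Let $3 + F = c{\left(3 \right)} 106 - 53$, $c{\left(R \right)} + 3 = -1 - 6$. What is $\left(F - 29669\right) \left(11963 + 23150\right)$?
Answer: $-1080953705$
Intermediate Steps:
$c{\left(R \right)} = -10$ ($c{\left(R \right)} = -3 - 7 = -10$)
$F = -1116$ ($F = -3 - 1113 = -1116$)
$\left(F - 29669\right) \left(11963 + 23150\right) = \left(-1116 - 29669\right) \left(11963 + 23150\right) = \left(-30785\right) 35113 = -1080953705$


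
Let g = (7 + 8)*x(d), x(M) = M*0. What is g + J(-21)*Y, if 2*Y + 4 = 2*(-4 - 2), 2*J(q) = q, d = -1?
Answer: 84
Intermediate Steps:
J(q) = q/2
Y = -8 (Y = -2 + (2*(-4 - 2))/2 = -2 + (2*(-6))/2 = -2 + (1/2)*(-12) = -2 - 6 = -8)
x(M) = 0
g = 0 (g = (7 + 8)*0 = 15*0 = 0)
g + J(-21)*Y = 0 + ((1/2)*(-21))*(-8) = 0 - 21/2*(-8) = 0 + 84 = 84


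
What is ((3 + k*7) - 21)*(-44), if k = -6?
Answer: 2640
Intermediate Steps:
((3 + k*7) - 21)*(-44) = ((3 - 6*7) - 21)*(-44) = ((3 - 42) - 21)*(-44) = (-39 - 21)*(-44) = -60*(-44) = 2640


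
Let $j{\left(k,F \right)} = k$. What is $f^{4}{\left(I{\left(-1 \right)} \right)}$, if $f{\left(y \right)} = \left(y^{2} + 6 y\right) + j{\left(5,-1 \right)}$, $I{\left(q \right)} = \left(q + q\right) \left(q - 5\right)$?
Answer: $2385443281$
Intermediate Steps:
$I{\left(q \right)} = 2 q \left(-5 + q\right)$
$f{\left(y \right)} = 5 + y^{2} + 6 y$ ($f{\left(y \right)} = \left(y^{2} + 6 y\right) + 5 = 5 + y^{2} + 6 y$)
$f^{4}{\left(I{\left(-1 \right)} \right)} = \left(5 + \left(2 \left(-1\right) \left(-5 - 1\right)\right)^{2} + 6 \cdot 2 \left(-1\right) \left(-5 - 1\right)\right)^{4} = \left(5 + \left(2 \left(-1\right) \left(-6\right)\right)^{2} + 6 \cdot 2 \left(-1\right) \left(-6\right)\right)^{4} = \left(5 + 12^{2} + 6 \cdot 12\right)^{4} = \left(5 + 144 + 72\right)^{4} = 221^{4} = 2385443281$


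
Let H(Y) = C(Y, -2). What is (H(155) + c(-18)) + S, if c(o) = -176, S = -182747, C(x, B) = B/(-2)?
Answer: -182922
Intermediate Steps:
C(x, B) = -B/2 (C(x, B) = B*(-1/2) = -B/2)
H(Y) = 1 (H(Y) = -1/2*(-2) = 1)
(H(155) + c(-18)) + S = (1 - 176) - 182747 = -175 - 182747 = -182922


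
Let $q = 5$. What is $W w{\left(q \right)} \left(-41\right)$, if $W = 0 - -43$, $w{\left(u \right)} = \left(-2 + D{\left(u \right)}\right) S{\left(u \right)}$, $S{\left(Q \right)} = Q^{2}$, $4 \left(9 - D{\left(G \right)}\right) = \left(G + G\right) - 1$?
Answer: $- \frac{837425}{4} \approx -2.0936 \cdot 10^{5}$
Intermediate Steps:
$D{\left(G \right)} = \frac{37}{4} - \frac{G}{2}$ ($D{\left(G \right)} = 9 - \frac{\left(G + G\right) - 1}{4} = 9 - \frac{2 G - 1}{4} = 9 - \frac{-1 + 2 G}{4} = 9 - \left(- \frac{1}{4} + \frac{G}{2}\right) = \frac{37}{4} - \frac{G}{2}$)
$w{\left(u \right)} = u^{2} \left(\frac{29}{4} - \frac{u}{2}\right)$ ($w{\left(u \right)} = \left(-2 - \left(- \frac{37}{4} + \frac{u}{2}\right)\right) u^{2} = \left(\frac{29}{4} - \frac{u}{2}\right) u^{2} = u^{2} \left(\frac{29}{4} - \frac{u}{2}\right)$)
$W = 43$ ($W = 0 + 43 = 43$)
$W w{\left(q \right)} \left(-41\right) = 43 \frac{5^{2} \left(29 - 10\right)}{4} \left(-41\right) = 43 \cdot \frac{1}{4} \cdot 25 \left(29 - 10\right) \left(-41\right) = 43 \cdot \frac{1}{4} \cdot 25 \cdot 19 \left(-41\right) = 43 \cdot \frac{475}{4} \left(-41\right) = \frac{20425}{4} \left(-41\right) = - \frac{837425}{4}$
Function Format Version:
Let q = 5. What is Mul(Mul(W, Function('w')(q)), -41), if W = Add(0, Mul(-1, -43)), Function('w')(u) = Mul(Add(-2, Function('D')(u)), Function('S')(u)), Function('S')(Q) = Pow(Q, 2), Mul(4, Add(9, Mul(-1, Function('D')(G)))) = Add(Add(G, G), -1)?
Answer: Rational(-837425, 4) ≈ -2.0936e+5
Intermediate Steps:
Function('D')(G) = Add(Rational(37, 4), Mul(Rational(-1, 2), G)) (Function('D')(G) = Add(9, Mul(Rational(-1, 4), Add(Add(G, G), -1))) = Add(9, Mul(Rational(-1, 4), Add(Mul(2, G), -1))) = Add(9, Mul(Rational(-1, 4), Add(-1, Mul(2, G)))) = Add(9, Add(Rational(1, 4), Mul(Rational(-1, 2), G))) = Add(Rational(37, 4), Mul(Rational(-1, 2), G)))
Function('w')(u) = Mul(Pow(u, 2), Add(Rational(29, 4), Mul(Rational(-1, 2), u))) (Function('w')(u) = Mul(Add(-2, Add(Rational(37, 4), Mul(Rational(-1, 2), u))), Pow(u, 2)) = Mul(Add(Rational(29, 4), Mul(Rational(-1, 2), u)), Pow(u, 2)) = Mul(Pow(u, 2), Add(Rational(29, 4), Mul(Rational(-1, 2), u))))
W = 43 (W = Add(0, 43) = 43)
Mul(Mul(W, Function('w')(q)), -41) = Mul(Mul(43, Mul(Rational(1, 4), Pow(5, 2), Add(29, Mul(-2, 5)))), -41) = Mul(Mul(43, Mul(Rational(1, 4), 25, Add(29, -10))), -41) = Mul(Mul(43, Mul(Rational(1, 4), 25, 19)), -41) = Mul(Mul(43, Rational(475, 4)), -41) = Mul(Rational(20425, 4), -41) = Rational(-837425, 4)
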